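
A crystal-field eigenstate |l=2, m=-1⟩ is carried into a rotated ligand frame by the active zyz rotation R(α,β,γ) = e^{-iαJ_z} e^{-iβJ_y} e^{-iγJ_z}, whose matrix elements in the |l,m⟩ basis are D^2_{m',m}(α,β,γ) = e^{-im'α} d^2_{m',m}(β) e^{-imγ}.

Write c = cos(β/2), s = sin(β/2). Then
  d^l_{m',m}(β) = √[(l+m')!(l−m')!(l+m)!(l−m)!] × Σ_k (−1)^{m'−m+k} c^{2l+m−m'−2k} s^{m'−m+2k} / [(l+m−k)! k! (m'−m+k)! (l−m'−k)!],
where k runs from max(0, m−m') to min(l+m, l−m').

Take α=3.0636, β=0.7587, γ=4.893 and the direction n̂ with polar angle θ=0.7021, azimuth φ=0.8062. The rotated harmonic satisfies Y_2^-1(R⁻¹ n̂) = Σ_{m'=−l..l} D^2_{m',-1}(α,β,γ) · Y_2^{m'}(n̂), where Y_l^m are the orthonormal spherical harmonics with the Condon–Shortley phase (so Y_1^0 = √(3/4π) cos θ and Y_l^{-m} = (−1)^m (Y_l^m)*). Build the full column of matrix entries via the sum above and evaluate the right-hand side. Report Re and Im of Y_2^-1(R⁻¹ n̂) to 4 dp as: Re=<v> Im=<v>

Need the full column D^2_{m',-1} for m'=−2..2 at α=3.0636, β=0.7587, γ=4.8930.
cos(β/2)=0.928906, sin(β/2)=0.370317
d^2_{-2,-1}: single k=1 term ⇒ +0.593633;  D = +0.014617-0.593453i
d^2_{-1,-1}: k∈[0..1] ⇒ +0.744537 -0.354986 = +0.389551;  D = -0.039905+0.387502i
d^2_{0,-1}: k∈[0..1] ⇒ -0.727049 +0.115549 = -0.611500;  D = -0.109844+0.601553i
d^2_{1,-1}: k∈[0..1] ⇒ +0.354986 -0.018806 = +0.336180;  D = -0.085972+0.325001i
d^2_{2,-1}: single k=0 term ⇒ -0.094346;  D = -0.031160+0.089051i
Y_2^{m'}(θ=0.7021,φ=0.8062) and Σ D·Y over m':
  (+0.0146-0.5935i)·(-0.0067-0.1610i)  (-0.0399+0.3875i)·(+0.2637-0.2749i)  (-0.1098+0.6016i)·(+0.2361+0.0000i)  (-0.0860+0.3250i)·(-0.2637-0.2749i)  (-0.0312+0.0891i)·(-0.0067+0.1610i)
Y_2^-1(R⁻¹ n̂) = +0.072323+0.189150i

Re=0.0723 Im=0.1892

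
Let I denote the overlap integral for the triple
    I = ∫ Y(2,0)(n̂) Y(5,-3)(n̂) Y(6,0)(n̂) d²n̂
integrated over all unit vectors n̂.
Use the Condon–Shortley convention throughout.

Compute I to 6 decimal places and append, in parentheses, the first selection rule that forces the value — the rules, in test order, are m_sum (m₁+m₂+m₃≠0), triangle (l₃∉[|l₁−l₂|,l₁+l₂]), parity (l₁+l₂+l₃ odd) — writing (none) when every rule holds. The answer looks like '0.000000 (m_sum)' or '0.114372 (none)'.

0.000000 (m_sum)

m-sum = 0 − 3 + 0 = -3 ≠ 0 ⇒ I = 0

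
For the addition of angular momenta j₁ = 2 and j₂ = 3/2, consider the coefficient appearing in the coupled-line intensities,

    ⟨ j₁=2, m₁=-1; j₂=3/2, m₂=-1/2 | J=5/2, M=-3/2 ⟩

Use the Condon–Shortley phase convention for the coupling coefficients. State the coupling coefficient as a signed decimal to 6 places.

√[6·1!3!2!/7! · 1!3!1!2!1!4!] = √(144/35)
  +(−1)^0/∏(0,1,3,1,0,1)! = 1/6  (running 1/6)
  +(−1)^1/∏(1,0,2,0,1,2)! = -1/4  (running -1/12)
⟨..|..⟩ = √(144/35)·(-1/12) = -0.169031

−√(1/35) ≈ -0.169031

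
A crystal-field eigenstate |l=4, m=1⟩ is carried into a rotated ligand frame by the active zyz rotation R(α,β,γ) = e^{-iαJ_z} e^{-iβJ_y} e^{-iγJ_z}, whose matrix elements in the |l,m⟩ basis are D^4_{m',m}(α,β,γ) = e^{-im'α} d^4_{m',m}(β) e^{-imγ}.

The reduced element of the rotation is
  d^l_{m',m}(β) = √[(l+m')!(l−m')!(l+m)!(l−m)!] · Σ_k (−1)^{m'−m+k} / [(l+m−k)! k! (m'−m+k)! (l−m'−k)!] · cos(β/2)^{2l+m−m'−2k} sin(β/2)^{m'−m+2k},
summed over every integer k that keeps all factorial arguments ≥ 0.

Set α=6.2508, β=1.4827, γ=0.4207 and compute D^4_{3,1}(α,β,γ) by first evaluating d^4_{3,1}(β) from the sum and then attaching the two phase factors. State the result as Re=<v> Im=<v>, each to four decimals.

First d^4_{3,1}(β=1.4827), then the phase factors e^{-i(3)α} and e^{-i(1)γ}:
With c≡cos(β/2)=0.737558 and s≡sin(β/2)=0.675284, N=[5040·1·120·6]^{1/2}=1904.940944
Admissible k: 0..1 (factorial args all ≥0)
  k=0: (−1)^2·1904.9409/(240)·0.7376^6·0.6753^2 = +0.582665
  k=1: (−1)^3·1904.9409/(144)·0.7376^4·0.6753^4 = -0.814047
d^4_{3,1}(1.4827) = +0.582665 -0.814047 = -0.231381
D = (+0.995284+0.097003i)·(-0.231381)·(+0.912803-0.408400i) = -0.219376+0.073563i

Re=-0.2194 Im=0.0736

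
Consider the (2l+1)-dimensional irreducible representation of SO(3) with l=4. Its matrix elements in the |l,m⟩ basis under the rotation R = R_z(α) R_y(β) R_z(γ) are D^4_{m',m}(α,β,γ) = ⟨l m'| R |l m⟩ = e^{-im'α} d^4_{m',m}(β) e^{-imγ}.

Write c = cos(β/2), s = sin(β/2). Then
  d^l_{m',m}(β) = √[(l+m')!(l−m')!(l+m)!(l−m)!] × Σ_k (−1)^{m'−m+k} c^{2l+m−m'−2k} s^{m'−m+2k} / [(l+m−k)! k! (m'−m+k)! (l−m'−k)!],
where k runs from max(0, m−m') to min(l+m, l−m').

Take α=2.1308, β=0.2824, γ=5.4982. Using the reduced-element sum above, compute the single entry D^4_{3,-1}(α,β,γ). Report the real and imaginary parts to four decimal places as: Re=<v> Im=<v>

Re=0.0031 Im=-0.0038

First d^4_{3,-1}(β=0.2824), then the phase factors e^{-i(3)α} and e^{-i(-1)γ}:
Half-angle: c=0.990048, s=0.140731. N=√(5040·1·6·120)=1904.940944
k∈{0,1} keeps every argument non-negative
  k=0: (−1)^4·1904.9409/(144)·0.9900^4·0.1407^4 = +0.004985
  k=1: (−1)^5·1904.9409/(240)·0.9900^2·0.1407^6 = -0.000060
d^4_{3,-1}(0.2824) = +0.004985 -0.000060 = +0.004925
Phases: e^{-i·(3)·2.1308}=+0.994042-0.108998i, e^{-i·(-1)·5.4982}=+0.707399-0.706815i ⇒ D=+0.003084-0.003840i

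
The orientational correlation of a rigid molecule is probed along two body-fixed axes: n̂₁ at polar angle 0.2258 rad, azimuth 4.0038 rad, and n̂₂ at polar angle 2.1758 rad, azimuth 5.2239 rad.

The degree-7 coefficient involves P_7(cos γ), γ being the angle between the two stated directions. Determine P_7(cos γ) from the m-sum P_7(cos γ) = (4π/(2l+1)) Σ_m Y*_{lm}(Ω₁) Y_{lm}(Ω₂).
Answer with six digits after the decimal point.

-0.204951

Addition theorem: P_7(cos γ) = (4π/15) Σ_m Y*_{lm}(Ω₁) Y_{lm}(Ω₂), m = −7…7:
  [-7]  conj(Y_{7,-7})(Ω₁) = (-0.000014, 0.000003) ; Y_{7,-7}(Ω₂) = (0.054121, 0.115264) ; Δ = (-0.000001, -0.000001)
  [-6]  conj(Y_{7,-6})(Ω₁) = (0.000102, -0.000206) ; Y_{7,-6}(Ω₂) = (-0.328605, -0.023874) ; Δ = (-0.000038, 0.000065)
  [-5]  conj(Y_{7,-5})(Ω₁) = (0.000915, 0.002156) ; Y_{7,-5}(Ω₂) = (0.244124, -0.369350) ; Δ = (0.001020, 0.000188)
  [-4]  conj(Y_{7,-4})(Ω₁) = (-0.016013, -0.005081) ; Y_{7,-4}(Ω₂) = (0.105359, 0.204746) ; Δ = (-0.000647, -0.003814)
  [-3]  conj(Y_{7,-3})(Ω₁) = (0.073160, -0.045357) ; Y_{7,-3}(Ω₂) = (0.208296, 0.007557) ; Δ = (0.015582, -0.008895)
  [-2]  conj(Y_{7,-2})(Ω₁) = (-0.046241, 0.298642) ; Y_{7,-2}(Ω₂) = (-0.176187, 0.288809) ; Δ = (-0.078103, -0.065972)
  [-1]  conj(Y_{7,-1})(Ω₁) = (-0.412098, -0.480818) ; Y_{7,-1}(Ω₂) = (0.035842, 0.063851) ; Δ = (0.015930, -0.043546)
  [+0]  conj(Y_{7,0})(Ω₁) = (0.439995, -0.000000) ; Y_{7,0}(Ω₂) = (-0.345744, 0.000000) ; Δ = (-0.152126, 0.000000)
  [+1]  conj(Y_{7,1})(Ω₁) = (0.412098, -0.480818) ; Y_{7,1}(Ω₂) = (-0.035842, 0.063851) ; Δ = (0.015930, 0.043546)
  [+2]  conj(Y_{7,2})(Ω₁) = (-0.046241, -0.298642) ; Y_{7,2}(Ω₂) = (-0.176187, -0.288809) ; Δ = (-0.078103, 0.065972)
  [+3]  conj(Y_{7,3})(Ω₁) = (-0.073160, -0.045357) ; Y_{7,3}(Ω₂) = (-0.208296, 0.007557) ; Δ = (0.015582, 0.008895)
  [+4]  conj(Y_{7,4})(Ω₁) = (-0.016013, 0.005081) ; Y_{7,4}(Ω₂) = (0.105359, -0.204746) ; Δ = (-0.000647, 0.003814)
  [+5]  conj(Y_{7,5})(Ω₁) = (-0.000915, 0.002156) ; Y_{7,5}(Ω₂) = (-0.244124, -0.369350) ; Δ = (0.001020, -0.000188)
  [+6]  conj(Y_{7,6})(Ω₁) = (0.000102, 0.000206) ; Y_{7,6}(Ω₂) = (-0.328605, 0.023874) ; Δ = (-0.000038, -0.000065)
  [+7]  conj(Y_{7,7})(Ω₁) = (0.000014, 0.000003) ; Y_{7,7}(Ω₂) = (-0.054121, 0.115264) ; Δ = (-0.000001, 0.000001)
Σ over m = (-0.244642, 0.000000); ×(4π/15) → (-0.204951, 0.000000). Real part: -0.204951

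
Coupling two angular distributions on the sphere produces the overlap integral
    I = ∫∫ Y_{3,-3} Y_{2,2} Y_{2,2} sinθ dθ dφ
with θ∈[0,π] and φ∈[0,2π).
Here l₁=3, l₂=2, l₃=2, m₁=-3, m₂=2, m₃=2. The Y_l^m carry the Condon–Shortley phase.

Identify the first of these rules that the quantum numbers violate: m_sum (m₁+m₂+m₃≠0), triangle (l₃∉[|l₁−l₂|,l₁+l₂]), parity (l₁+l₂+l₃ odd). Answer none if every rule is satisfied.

azimuthal sum: -3 + 2 + 2 = 1  ✗
1 ≤ 2 ≤ 5 (triangle on l)
L = 3 + 2 + 2 = 7 (odd)

m_sum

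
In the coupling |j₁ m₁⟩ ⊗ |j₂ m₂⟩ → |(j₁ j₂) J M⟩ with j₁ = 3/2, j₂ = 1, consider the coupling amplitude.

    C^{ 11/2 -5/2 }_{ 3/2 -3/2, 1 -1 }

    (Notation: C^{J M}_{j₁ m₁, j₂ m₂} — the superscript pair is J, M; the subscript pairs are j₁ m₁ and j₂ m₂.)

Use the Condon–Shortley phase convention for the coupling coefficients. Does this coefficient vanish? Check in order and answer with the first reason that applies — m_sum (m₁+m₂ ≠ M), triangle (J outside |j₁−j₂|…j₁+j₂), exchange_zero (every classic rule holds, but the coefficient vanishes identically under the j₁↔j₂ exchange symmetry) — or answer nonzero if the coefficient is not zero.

triangle

m-sum: m₁+m₂ = -3/2+(-1) = -5/2, M = -5/2  ✓
triangle: need |j₁−j₂| ≤ J ≤ j₁+j₂, i.e. J ∈ [1/2, 5/2]; J = 11/2 is outside ✗ ⇒ coefficient is 0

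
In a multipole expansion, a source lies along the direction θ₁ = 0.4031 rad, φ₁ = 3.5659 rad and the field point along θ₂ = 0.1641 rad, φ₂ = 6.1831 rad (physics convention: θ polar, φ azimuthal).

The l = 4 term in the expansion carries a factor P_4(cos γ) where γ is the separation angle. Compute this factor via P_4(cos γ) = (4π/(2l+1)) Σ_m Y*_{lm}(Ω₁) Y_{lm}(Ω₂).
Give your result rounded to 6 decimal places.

-0.041705

Addition theorem: P_4(cos γ) = (4π/9) Σ_m Y*_{lm}(Ω₁) Y_{lm}(Ω₂), m = −4…4:
  m=-4: Y*=-0.001321+0.010395i  Y=+0.000290+0.000123i  product -0.000002+0.000003i
  m=-3: Y*=-0.020397-0.066437i  Y=+0.005143+0.001592i  product +0.000001-0.000374i
  m=-2: Y*=+0.167508+0.190148i  Y=+0.050862+0.010319i  product +0.006558+0.011400i
  m=-1: Y*=-0.454701-0.205411i  Y=+0.289290+0.029051i  product -0.125573-0.072633i
  m=+0: Y*=+0.282834-0.000000i  Y=+0.735993+0.000000i  product +0.208164+0.000000i
  m=+1: Y*=+0.454701-0.205411i  Y=-0.289290+0.029051i  product -0.125573+0.072633i
  m=+2: Y*=+0.167508-0.190148i  Y=+0.050862-0.010319i  product +0.006558-0.011400i
  m=+3: Y*=+0.020397-0.066437i  Y=-0.005143+0.001592i  product +0.000001+0.000374i
  m=+4: Y*=-0.001321-0.010395i  Y=+0.000290-0.000123i  product -0.000002-0.000003i
Total Σ_m = -0.029869-0.000000i. Multiply by 1.396263: -0.041705-0.000000i. P_4(cos γ) = -0.041705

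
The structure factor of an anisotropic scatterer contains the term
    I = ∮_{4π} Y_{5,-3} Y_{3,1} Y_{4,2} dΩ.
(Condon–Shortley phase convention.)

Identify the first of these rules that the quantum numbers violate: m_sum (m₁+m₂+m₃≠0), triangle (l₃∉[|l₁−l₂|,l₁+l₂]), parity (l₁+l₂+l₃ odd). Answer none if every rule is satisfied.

none

azimuthal sum: -3 + 1 + 2 = 0  ✓
2 ≤ 4 ≤ 8 (triangle on l)  ✓
L = 5 + 3 + 4 = 12 (even)  ✓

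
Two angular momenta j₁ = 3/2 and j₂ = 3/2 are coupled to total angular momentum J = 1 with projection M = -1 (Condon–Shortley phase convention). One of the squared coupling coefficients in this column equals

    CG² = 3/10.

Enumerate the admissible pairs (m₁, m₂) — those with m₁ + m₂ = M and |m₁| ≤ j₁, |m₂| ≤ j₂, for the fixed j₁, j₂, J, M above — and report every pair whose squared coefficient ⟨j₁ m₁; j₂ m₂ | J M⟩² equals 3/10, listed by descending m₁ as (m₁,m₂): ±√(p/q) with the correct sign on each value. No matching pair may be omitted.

Admissible pairs with m₁+m₂ = M = -1: (-3/2,1/2), (-1/2,-1/2), (1/2,-3/2)
  (m₁,m₂)=(1/2,-3/2): CG² = 3/10, CG = +√(3/10)   ← matches the target
  (m₁,m₂)=(-1/2,-1/2): CG² = 2/5, CG = −√(2/5)
  (m₁,m₂)=(-3/2,1/2): CG² = 3/10, CG = +√(3/10)   ← matches the target
Pairs with CG² = 3/10: (1/2,-3/2): +√(3/10); (-3/2,1/2): +√(3/10)

(1/2,-3/2): +√(3/10); (-3/2,1/2): +√(3/10)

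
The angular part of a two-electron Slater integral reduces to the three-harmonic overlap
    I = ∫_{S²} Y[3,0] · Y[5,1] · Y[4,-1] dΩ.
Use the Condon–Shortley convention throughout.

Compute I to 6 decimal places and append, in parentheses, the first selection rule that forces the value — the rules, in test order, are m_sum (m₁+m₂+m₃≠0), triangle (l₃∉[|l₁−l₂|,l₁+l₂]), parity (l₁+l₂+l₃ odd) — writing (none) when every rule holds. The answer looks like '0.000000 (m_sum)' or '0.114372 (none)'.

-0.115089 (none)

m-sum 0 ✓  L=12 even ✓  2≤4≤8 ✓
Π(2lᵢ+1) = 7×11×9 = 693
triangle coeff Δ(3,5,4) = 1/180180
Σ_t [1,3]: t=1:−1/576 t=2:+1/144 t=3:−1/576 = 1/288
(3j)²=20/1001 [(3 5 4; 0 0 0)], sign=+1
Σ_t [1,3]: t=1:−1/1440 t=2:+1/192 t=3:−1/432 = 19/8640
(3j)²=361/30030 [(3 5 4; 0 1 -1)], sign=-1
⇒ 4πI² = 2166/13013
I = (-1)√(2166/13013/(4π)) = -0.11508947
No selection rule forces the value: the integral is nonzero (none).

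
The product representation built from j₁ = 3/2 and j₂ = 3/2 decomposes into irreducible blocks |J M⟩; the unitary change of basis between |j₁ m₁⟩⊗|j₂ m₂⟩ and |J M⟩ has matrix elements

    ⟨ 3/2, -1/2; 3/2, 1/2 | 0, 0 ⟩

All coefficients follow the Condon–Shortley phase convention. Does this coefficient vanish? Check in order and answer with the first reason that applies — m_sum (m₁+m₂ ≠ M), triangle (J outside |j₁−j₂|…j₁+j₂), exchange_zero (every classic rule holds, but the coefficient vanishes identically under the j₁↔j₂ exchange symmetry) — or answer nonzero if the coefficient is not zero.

m-sum: m₁+m₂ = -1/2+1/2 = 0, M = 0  ✓
triangle: |j₁−j₂| = 0 ≤ J = 0 ≤ j₁+j₂ = 3  ✓
exchange: j₁≠j₂ or m₁≠m₂ — the exchange symmetry imposes no constraint here
value check: CG = +√(1/4) = +0.500000 ≠ 0

nonzero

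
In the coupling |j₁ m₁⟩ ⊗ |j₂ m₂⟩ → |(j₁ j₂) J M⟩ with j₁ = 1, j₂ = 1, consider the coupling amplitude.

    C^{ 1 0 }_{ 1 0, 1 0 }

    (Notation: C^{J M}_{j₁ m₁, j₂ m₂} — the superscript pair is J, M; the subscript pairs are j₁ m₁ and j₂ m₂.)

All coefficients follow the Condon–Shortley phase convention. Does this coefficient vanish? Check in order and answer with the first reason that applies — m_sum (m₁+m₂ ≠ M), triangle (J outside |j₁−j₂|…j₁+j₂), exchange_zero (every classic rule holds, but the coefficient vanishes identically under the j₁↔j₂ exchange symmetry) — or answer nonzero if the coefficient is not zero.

exchange_zero

m-sum: m₁+m₂ = 0+0 = 0, M = 0  ✓
triangle: |j₁−j₂| = 0 ≤ J = 1 ≤ j₁+j₂ = 2  ✓
exchange: j₁=j₂ and m₁=m₂, and (−1)^(j₁+j₂−J) = (−1)^1 = −1 forces ⟨j₁m₁;j₂m₂|JM⟩ = −⟨j₂m₂;j₁m₁|JM⟩ = −⟨j₁m₁;j₂m₂|JM⟩ ⇒ the coefficient vanishes identically
Racah sum check: Σ_k collapses to 0 ⇒ CG = 0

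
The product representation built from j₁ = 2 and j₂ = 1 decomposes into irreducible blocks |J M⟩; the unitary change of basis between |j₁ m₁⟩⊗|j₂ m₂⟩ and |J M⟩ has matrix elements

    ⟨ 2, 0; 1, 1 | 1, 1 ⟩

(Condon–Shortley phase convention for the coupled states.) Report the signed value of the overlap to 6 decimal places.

+0.316228

triangle: 2!·2!·0!/5! = 4/120
(j±m)!: 2!·2!·2!·0!·2!·0! = 16
prefactor² = (2J+1)·Δ·N² = 8/5
  k=2: +1/(2!·0!·0!·0!·2!·0!) = 1/4
Σ = 1/4  ⇒  CG² = 8/5·(1/4)² = 1/10
CG = +√(1/10) = +0.316228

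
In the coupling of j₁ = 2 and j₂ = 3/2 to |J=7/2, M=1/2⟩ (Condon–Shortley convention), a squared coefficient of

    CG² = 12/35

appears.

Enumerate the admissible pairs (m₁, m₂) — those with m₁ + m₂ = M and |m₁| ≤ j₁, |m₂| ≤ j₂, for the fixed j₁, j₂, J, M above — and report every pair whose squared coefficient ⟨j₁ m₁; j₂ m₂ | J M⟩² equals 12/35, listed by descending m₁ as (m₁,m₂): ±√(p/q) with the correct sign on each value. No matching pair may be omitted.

Admissible pairs with m₁+m₂ = M = 1/2: (-1,3/2), (0,1/2), (1,-1/2), (2,-3/2)
  (m₁,m₂)=(2,-3/2): CG² = 1/35, CG = +√(1/35)
  (m₁,m₂)=(1,-1/2): CG² = 12/35, CG = +√(12/35)   ← matches the target
  (m₁,m₂)=(0,1/2): CG² = 18/35, CG = +√(18/35)
  (m₁,m₂)=(-1,3/2): CG² = 4/35, CG = +√(4/35)
Pairs with CG² = 12/35: (1,-1/2): +√(12/35)

(1,-1/2): +√(12/35)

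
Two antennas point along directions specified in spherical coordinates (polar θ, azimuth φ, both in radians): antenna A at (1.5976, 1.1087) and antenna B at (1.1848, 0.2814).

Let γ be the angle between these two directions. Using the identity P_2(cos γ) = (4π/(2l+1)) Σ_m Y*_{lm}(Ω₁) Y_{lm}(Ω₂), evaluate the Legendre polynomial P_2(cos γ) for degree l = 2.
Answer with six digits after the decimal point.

0.070570

Summing Y*_{l m}(θ₁,φ₁)·Y_{l m}(θ₂,φ₂) over m ∈ [−2, 2]; prefactor 4π/(2·2+1) = 2.513274:
  [-2]  conj(Y_{2,-2})(Ω₁) = -0.23256 + 0.30808j ; Y_{2,-2}(Ω₂) = 0.28039 - 0.17689j ; Δ = -0.01071 + 0.12752j
  [-1]  conj(Y_{2,-1})(Ω₁) = -0.00923 - 0.01853j ; Y_{2,-1}(Ω₂) = 0.25885 - 0.07483j ; Δ = -0.00377 - 0.00411j
  [+0]  conj(Y_{2,0})(Ω₁) = -0.31471 + 0.00000j ; Y_{2,0}(Ω₂) = -0.18128 + 0.00000j ; Δ = 0.05705 + 0.00000j
  [+1]  conj(Y_{2,1})(Ω₁) = 0.00923 - 0.01853j ; Y_{2,1}(Ω₂) = -0.25885 - 0.07483j ; Δ = -0.00377 + 0.00411j
  [+2]  conj(Y_{2,2})(Ω₁) = -0.23256 - 0.30808j ; Y_{2,2}(Ω₂) = 0.28039 + 0.17689j ; Δ = -0.01071 - 0.12752j
Σ over m = 0.02808 + 0.00000j; ×(4π/5) → 0.07057 + 0.00000j. Real part: 0.070570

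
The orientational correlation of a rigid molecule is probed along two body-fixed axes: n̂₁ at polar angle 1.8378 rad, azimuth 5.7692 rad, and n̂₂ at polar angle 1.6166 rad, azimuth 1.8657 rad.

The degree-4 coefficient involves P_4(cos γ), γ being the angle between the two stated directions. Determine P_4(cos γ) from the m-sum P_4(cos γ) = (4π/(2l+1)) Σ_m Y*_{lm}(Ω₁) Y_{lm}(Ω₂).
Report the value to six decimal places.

-0.421306

Expand P_4 via completeness: Σ_{m} conj(Y_{4,m}) at Ω₁ times Y_{4,m} at Ω₂ —
  m=-4: (-0.178637, -0.338862) × (0.168023, -0.407390) = (-0.168064, 0.015839)  (running Σ = (-0.168064, 0.015839))
  m=-3: (-0.008546, 0.296244) × (-0.044204, -0.036193) = (0.011100, -0.012786)  (running Σ = (-0.156964, 0.003053))
  m=-2: (-0.082429, 0.136636) × (0.273351, -0.182947) = (0.002465, 0.052430)  (running Σ = (-0.154499, 0.055482))
  m=-1: (0.263436, -0.148737) × (-0.018776, -0.061810) = (-0.014140, -0.013490)  (running Σ = (-0.168639, 0.041992))
  m=0: (0.114378, -0.000000) × (0.310720, 0.000000) = (0.035539, 0.000000)  (running Σ = (-0.133100, 0.041992))
  m=1: (-0.263436, -0.148737) × (0.018776, -0.061810) = (-0.014140, 0.013490)  (running Σ = (-0.147239, 0.055482))
  m=2: (-0.082429, -0.136636) × (0.273351, 0.182947) = (0.002465, -0.052430)  (running Σ = (-0.144774, 0.003053))
  m=3: (0.008546, 0.296244) × (0.044204, -0.036193) = (0.011100, 0.012786)  (running Σ = (-0.133674, 0.015839))
  m=4: (-0.178637, 0.338862) × (0.168023, 0.407390) = (-0.168064, -0.015839)  (running Σ = (-0.301738, 0.000000))
Σ over m = (-0.301738, 0.000000); ×(4π/9) → (-0.421306, 0.000000). Real part: -0.421306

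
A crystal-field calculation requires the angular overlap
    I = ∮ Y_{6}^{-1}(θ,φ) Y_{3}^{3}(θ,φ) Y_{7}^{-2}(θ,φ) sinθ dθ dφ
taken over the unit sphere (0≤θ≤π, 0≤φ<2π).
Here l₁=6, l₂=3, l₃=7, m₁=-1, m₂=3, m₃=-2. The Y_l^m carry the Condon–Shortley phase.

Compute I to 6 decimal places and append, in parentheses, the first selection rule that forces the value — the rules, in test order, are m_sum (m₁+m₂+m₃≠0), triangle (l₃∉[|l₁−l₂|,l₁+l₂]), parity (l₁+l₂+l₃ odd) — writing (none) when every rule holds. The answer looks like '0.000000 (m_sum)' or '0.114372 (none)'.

-0.170823 (none)

Rules hold: Σm=0, L=16 even, 3≤7≤9.
N = 13·7·15 = 1365
Δ = 2!·10!·4!/17! = 1/2042040
Racah Σ t=0..2: t=0:+1/207360 t=1:−1/57600 t=2:+1/207360 = -1/129600
⇒ 3j(6 3 7; 0 0 0)² = 168/12155, sgn +1
Racah Σ t=2..2: t=2:+1/691200 = 1/691200
⇒ 3j(6 3 7; -1 3 -2)² = 189/9724, sgn -1
4πI² = N·(3j₀)²·(3jₘ)² = 166698/454597
I = -1·√(0.366694/4π) = -0.17082325
No selection rule forces the value: the integral is nonzero (none).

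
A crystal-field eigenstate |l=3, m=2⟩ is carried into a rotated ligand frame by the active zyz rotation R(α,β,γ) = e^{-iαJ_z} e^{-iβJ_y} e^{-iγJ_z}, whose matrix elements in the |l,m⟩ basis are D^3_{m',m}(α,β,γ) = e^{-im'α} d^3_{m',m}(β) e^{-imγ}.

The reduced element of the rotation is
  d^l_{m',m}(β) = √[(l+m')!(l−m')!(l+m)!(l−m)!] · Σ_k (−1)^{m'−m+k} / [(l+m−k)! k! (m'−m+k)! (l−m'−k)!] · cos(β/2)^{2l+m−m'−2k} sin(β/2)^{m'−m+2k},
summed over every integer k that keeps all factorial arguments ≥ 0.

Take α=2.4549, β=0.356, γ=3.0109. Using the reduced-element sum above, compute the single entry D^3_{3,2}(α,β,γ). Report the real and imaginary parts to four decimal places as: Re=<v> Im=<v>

Re=-0.2732 Im=0.2929

Split into d^3_{3,2}(β=0.3560) × two z-phases.
With c≡cos(β/2)=0.984200 and s≡sin(β/2)=0.177062, N=[720·1·120·1]^{1/2}=293.938769
Admissible k: 0..0 (factorial args all ≥0)
  k=0: (−1)^1·293.9388/(120)·0.9842^5·0.1771^1 = -0.400513
d^3_{3,2}(0.3560) = -0.400513
D = (+0.469992-0.882671i)·(-0.400513)·(+0.966033+0.258419i) = -0.273200+0.292868i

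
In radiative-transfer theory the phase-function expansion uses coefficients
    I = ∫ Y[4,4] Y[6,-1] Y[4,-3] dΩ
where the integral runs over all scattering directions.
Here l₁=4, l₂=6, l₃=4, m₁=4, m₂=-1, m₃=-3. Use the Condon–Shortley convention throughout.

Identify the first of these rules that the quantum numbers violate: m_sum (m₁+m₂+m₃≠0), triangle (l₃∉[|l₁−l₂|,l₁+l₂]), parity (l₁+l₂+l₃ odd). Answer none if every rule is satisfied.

none

azimuthal sum: 4 − 1 − 3 = 0  ✓
2 ≤ 4 ≤ 10 (triangle on l)  ✓
L = 4 + 6 + 4 = 14 (even)  ✓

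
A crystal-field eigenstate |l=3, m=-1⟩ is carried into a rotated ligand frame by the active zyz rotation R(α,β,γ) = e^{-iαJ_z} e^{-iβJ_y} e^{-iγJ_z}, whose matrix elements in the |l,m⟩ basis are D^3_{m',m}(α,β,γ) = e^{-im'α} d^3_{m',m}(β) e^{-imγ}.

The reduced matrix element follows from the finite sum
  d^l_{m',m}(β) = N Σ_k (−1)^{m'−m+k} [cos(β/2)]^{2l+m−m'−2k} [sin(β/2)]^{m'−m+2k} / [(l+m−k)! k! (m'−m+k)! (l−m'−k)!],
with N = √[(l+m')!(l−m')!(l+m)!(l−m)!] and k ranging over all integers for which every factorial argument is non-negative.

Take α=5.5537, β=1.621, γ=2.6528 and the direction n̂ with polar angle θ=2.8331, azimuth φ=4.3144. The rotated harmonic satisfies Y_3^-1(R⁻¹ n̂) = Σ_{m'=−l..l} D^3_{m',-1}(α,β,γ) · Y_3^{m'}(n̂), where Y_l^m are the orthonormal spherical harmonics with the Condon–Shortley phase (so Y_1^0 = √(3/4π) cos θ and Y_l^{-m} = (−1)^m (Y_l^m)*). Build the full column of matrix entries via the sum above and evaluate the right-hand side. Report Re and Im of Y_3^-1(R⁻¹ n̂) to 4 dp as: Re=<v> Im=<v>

Need the full column D^3_{m',-1} for m'=−3..3 at α=5.5537, β=1.6210, γ=2.6528.
cos(β/2)=0.689136, sin(β/2)=0.724632
d^3_{-3,-1}: single k=2 term ⇒ +0.458670;  D = +0.410104+0.205409i
d^3_{-2,-1}: k∈[1..2] ⇒ +0.356158 -0.787585 = -0.431427;  D = -0.158809-0.401134i
d^3_{-1,-1}: k∈[0..2] ⇒ +0.107110 -0.947425 +0.785653 = -0.054662;  D = +0.018873-0.051301i
d^3_{0,-1}: k∈[0..2] ⇒ -0.390152 +1.294134 -0.476961 = +0.427022;  D = -0.377018+0.200512i
d^3_{1,-1}: k∈[0..2] ⇒ +0.710569 -1.047538 +0.144779 = -0.192190;  D = +0.186650+0.045813i
d^3_{2,-1}: k∈[0..1] ⇒ -0.787585 +0.435404 = -0.352181;  D = +0.199036+0.290545i
d^3_{3,-1}: single k=0 term ⇒ +0.507137;  D = +0.065172-0.502932i
Y_3^{m'}(θ=2.8331,φ=4.3144) and Σ D·Y over m':
  (+0.4101+0.2054i)·(+0.0109-0.0043i)  (-0.1588-0.4011i)·(+0.0628+0.0641i)  (+0.0189-0.0513i)·(-0.1346+0.3201i)  (-0.3770+0.2005i)·(-0.5472+0.0000i)  (+0.1866+0.0458i)·(+0.1346+0.3201i)  (+0.1990+0.2905i)·(+0.0628-0.0641i)  (+0.0652-0.5029i)·(-0.0109-0.0043i)
Y_3^-1(R⁻¹ n̂) = +0.280012-0.055111i

Re=0.2800 Im=-0.0551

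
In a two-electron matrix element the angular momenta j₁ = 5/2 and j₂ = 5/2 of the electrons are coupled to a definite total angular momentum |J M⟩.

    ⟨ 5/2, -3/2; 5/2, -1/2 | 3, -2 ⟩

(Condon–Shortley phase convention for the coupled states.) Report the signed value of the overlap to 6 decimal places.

-0.288675

j₁+j₂−J=2  J+j₁−j₂=3  J−j₁+j₂=3  j₁+j₂+J+1=9
(j₁±m₁, j₂±m₂, J±M) = (1,4,2,3,1,5)
P² = 48
sum k=1..2:
  [1] −1/12 = -1/12
  [2] +1/24 = 1/24
S = -1/24
C² = P²·S² = 1/12 ; C = -0.288675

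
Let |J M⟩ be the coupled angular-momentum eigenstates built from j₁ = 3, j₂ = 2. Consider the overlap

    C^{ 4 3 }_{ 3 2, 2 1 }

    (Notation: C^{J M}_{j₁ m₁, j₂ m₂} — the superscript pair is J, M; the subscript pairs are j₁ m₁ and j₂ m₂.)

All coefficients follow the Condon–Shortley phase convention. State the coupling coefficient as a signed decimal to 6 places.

+0.223607

triangle: 1!*5!*3!/10! = 720/3628800
(j±m)!: 5!*1!*3!*1!*7!*1! = 3628800
prefactor² = (2J+1)*Δ*N² = 6480
  k=0: +1/(0!*1!*1!*3!*4!*0!) = 1/144
  k=1: −1/(1!*0!*0!*2!*5!*1!) = -1/240
Σ = 1/360  ⇒  CG² = 6480*(1/360)² = 1/20
CG = +√(1/20) = +0.223607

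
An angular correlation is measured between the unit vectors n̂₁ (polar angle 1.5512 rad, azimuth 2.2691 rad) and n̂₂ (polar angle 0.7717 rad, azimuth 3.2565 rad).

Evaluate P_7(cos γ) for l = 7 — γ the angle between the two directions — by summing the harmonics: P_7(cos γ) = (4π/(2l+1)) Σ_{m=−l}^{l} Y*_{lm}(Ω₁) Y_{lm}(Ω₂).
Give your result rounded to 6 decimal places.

-0.019269

Summing Y*_{l m}(θ₁,φ₁)·Y_{l m}(θ₂,φ₂) over m ∈ [−7, 7]; prefactor 4π/(2·7+1) = 0.837758:
  m=-7: Y*=-0.491677-0.087306i  Y=-0.027815+0.028890i  product +0.016198-0.011776i
  m=-6: Y*=+0.018277+0.031732i  Y=+0.118997-0.098101i  product +0.005288+0.001983i
  m=-5: Y*=-0.125045+0.342642i  Y=-0.288431+0.186727i  product -0.027914-0.122178i
  m=-4: Y*=+0.040450-0.014691i  Y=+0.410026-0.202958i  product +0.013604-0.014233i
  m=-3: Y*=+0.284758+0.164601i  Y=-0.241228+0.086615i  product -0.082949-0.015042i
  m=-2: Y*=-0.007945-0.045147i  Y=-0.200248+0.046848i  product +0.003706+0.008668i
  m=-1: Y*=+0.203165-0.242038i  Y=+0.359300-0.041469i  product +0.062960-0.095389i
  m=+0: Y*=-0.046670-0.000000i  Y=+0.102600+0.000000i  product -0.004788-0.000000i
  m=+1: Y*=-0.203165-0.242038i  Y=-0.359300-0.041469i  product +0.062960+0.095389i
  m=+2: Y*=-0.007945+0.045147i  Y=-0.200248-0.046848i  product +0.003706-0.008668i
  m=+3: Y*=-0.284758+0.164601i  Y=+0.241228+0.086615i  product -0.082949+0.015042i
  m=+4: Y*=+0.040450+0.014691i  Y=+0.410026+0.202958i  product +0.013604+0.014233i
  m=+5: Y*=+0.125045+0.342642i  Y=+0.288431+0.186727i  product -0.027914+0.122178i
  m=+6: Y*=+0.018277-0.031732i  Y=+0.118997+0.098101i  product +0.005288-0.001983i
  m=+7: Y*=+0.491677-0.087306i  Y=+0.027815+0.028890i  product +0.016198+0.011776i
Total Σ_m = -0.023001+0.000000i. Multiply by 0.837758: -0.019269+0.000000i. P_7(cos γ) = -0.019269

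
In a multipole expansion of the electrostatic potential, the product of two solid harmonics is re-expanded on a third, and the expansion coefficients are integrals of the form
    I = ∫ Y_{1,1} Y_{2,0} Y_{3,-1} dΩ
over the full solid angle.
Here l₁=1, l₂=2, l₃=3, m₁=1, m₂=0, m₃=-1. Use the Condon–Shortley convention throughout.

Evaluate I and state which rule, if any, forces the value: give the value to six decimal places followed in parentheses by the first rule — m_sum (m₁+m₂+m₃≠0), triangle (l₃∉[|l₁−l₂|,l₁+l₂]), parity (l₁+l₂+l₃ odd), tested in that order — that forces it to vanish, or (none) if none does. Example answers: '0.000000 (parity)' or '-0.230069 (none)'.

Checks pass: Σm=0; 6 even; l₃=3∈[1,3].
(2·1+1)(2·2+1)(2·3+1) = 105
Δ: 0! 2! 4! / 7! → 1/105
sum: t=0:+1/4 = 1/4
3j²(1 2 3; 0 0 0) = Δ·Π!·Σ² = 3/35  (sign -1)
sum: t=0:+1/8 = 1/8
3j²(1 2 3; 1 0 -1) = Δ·Π!·Σ² = 2/35  (sign +1)
combine: 4πI² = 105·3/35·2/35 = 18/35
take √, sign -1: I = -0.20230066
No selection rule forces the value: the integral is nonzero (none).

-0.202301 (none)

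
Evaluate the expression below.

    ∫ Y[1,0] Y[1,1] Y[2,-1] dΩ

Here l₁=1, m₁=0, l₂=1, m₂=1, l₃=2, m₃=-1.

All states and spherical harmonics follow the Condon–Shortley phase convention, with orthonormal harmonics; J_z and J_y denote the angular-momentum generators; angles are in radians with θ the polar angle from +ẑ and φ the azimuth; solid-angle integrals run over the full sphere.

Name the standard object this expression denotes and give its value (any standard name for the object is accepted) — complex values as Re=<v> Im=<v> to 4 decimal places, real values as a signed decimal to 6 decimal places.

This is a Gaunt coefficient — the integral of a triple product of spherical harmonics over the sphere.
m-sum 0 ✓  L=4 even ✓  0≤2≤2 ✓
Π(2lᵢ+1) = 3×3×5 = 45
triangle coeff Δ(1,1,2) = 1/30
Σ_t [0,0]: t=0:+1/1 = 1/1
(3j)²=2/15 [(1 1 2; 0 0 0)], sign=+1
Σ_t [0,0]: t=0:+1/2 = 1/2
(3j)²=1/10 [(1 1 2; 0 1 -1)], sign=-1
⇒ 4πI² = 3/5
I = (-1)√(3/5/(4π)) = -0.21850969

Gaunt coefficient, -0.218510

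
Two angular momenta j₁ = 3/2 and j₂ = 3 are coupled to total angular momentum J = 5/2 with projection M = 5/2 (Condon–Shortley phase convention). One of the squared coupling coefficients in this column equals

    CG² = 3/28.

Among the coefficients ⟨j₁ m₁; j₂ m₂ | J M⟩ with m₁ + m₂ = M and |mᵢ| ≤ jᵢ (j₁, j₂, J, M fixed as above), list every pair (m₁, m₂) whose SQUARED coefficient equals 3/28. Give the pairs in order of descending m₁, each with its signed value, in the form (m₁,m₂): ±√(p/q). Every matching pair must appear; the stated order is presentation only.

(3/2,1): +√(3/28)

Admissible pairs with m₁+m₂ = M = 5/2: (-1/2,3), (1/2,2), (3/2,1)
  (m₁,m₂)=(3/2,1): CG² = 3/28, CG = +√(3/28)   ← matches the target
  (m₁,m₂)=(1/2,2): CG² = 5/14, CG = −√(5/14)
  (m₁,m₂)=(-1/2,3): CG² = 15/28, CG = +√(15/28)
Pairs with CG² = 3/28: (3/2,1): +√(3/28)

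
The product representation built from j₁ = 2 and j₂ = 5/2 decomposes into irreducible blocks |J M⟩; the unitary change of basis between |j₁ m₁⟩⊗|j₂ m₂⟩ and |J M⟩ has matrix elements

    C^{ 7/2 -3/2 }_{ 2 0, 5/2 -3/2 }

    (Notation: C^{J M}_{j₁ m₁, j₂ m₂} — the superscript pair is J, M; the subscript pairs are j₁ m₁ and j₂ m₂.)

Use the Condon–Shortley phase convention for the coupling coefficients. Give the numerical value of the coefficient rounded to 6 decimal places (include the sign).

+0.534522

j₁+j₂−J=1  J+j₁−j₂=3  J−j₁+j₂=4  j₁+j₂+J+1=9
(j₁±m₁, j₂±m₂, J±M) = (2,2,1,4,2,5)
P² = 512/7
sum k=0..1:
  [0] +1/12 = 1/12
  [1] −1/48 = -1/48
S = 1/16
C² = P²·S² = 2/7 ; C = +0.534522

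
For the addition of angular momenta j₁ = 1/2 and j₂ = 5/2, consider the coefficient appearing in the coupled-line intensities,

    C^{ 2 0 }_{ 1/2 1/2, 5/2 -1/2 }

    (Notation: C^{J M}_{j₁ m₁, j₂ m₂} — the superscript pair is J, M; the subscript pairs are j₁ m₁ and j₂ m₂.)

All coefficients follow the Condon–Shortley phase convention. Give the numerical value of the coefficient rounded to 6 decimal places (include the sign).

+0.707107

j₁+j₂−J=1  J+j₁−j₂=0  J−j₁+j₂=4  j₁+j₂+J+1=6
(j₁±m₁, j₂±m₂, J±M) = (1,0,2,3,2,2)
P² = 8
sum k=0..0:
  [0] +1/4 = 1/4
S = 1/4
C² = P²·S² = 1/2 ; C = +0.707107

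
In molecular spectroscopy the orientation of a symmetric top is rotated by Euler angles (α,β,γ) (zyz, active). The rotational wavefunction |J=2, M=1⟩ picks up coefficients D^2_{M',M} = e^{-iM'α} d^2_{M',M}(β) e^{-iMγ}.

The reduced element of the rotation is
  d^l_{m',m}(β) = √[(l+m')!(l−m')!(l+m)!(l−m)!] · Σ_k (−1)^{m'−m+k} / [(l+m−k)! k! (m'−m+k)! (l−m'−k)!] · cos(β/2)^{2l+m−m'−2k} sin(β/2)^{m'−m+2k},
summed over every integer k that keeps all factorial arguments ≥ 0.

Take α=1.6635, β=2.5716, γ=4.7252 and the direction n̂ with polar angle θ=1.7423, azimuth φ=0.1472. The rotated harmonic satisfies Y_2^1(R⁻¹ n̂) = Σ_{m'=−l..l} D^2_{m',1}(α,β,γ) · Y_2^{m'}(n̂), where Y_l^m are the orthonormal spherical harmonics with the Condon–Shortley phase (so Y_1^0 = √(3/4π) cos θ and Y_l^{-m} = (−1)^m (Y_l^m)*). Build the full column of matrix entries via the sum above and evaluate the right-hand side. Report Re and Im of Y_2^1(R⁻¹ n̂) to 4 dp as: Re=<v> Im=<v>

Re=-0.1313 Im=-0.0046

Need the full column D^2_{m',1} for m'=−2..2 at α=1.6635, β=2.5716, γ=4.7252.
cos(β/2)=0.281154, sin(β/2)=0.959663
d^2_{-2,1}: single k=3 term ⇒ +0.496970;  D = +0.085350-0.489586i
d^2_{-1,1}: k∈[2..3] ⇒ +0.218397 -0.848153 = -0.629756;  D = +0.627748+0.050259i
d^2_{0,1}: k∈[1..2] ⇒ +0.052243 -0.608661 = -0.556418;  D = -0.007128-0.556373i
d^2_{1,1}: k∈[0..1] ⇒ +0.006249 -0.218397 = -0.212149;  D = -0.210969+0.022343i
d^2_{2,1}: single k=0 term ⇒ -0.042656;  D = +0.008400+0.041821i
Y_2^{m'}(θ=1.7423,φ=0.1472) and Σ D·Y over m':
  (+0.0853-0.4896i)·(+0.3589-0.1088i)  (+0.6277+0.0503i)·(-0.1285+0.0191i)  (-0.0071-0.5564i)·(-0.2878+0.0000i)  (-0.2110+0.0223i)·(+0.1285+0.0191i)  (+0.0084+0.0418i)·(+0.3589+0.1088i)
Y_2^1(R⁻¹ n̂) = -0.131294-0.004575i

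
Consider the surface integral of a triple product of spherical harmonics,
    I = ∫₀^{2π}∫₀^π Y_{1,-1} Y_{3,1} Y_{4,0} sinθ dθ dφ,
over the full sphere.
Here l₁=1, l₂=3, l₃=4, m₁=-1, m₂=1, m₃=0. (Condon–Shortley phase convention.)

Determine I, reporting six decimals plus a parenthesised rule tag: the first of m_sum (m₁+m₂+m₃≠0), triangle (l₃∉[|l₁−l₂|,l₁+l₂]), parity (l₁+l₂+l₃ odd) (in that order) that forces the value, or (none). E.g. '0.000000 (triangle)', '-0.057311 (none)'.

0.150786 (none)

Checks pass: Σm=0; 8 even; l₃=4∈[2,4].
(2·1+1)(2·3+1)(2·4+1) = 189
Δ: 0! 2! 6! / 9! → 1/252
sum: t=0:+1/36 = 1/36
3j²(1 3 4; 0 0 0) = Δ·Π!·Σ² = 4/63  (sign +1)
sum: t=0:+1/96 = 1/96
3j²(1 3 4; -1 1 0) = Δ·Π!·Σ² = 1/42  (sign +1)
combine: 4πI² = 189·4/63·1/42 = 2/7
take √, sign +1: I = 0.15078601
No selection rule forces the value: the integral is nonzero (none).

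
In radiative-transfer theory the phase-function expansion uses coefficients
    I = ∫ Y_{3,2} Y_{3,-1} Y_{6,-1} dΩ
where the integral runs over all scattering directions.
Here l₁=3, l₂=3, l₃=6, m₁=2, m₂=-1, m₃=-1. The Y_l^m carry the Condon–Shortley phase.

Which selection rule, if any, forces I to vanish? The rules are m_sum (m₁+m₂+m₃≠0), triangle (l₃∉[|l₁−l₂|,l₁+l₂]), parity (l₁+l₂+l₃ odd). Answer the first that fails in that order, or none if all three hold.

none

Σmᵢ = 0  ✓
l₃∈[|l₁−l₂|,l₁+l₂]=[0,6], have l₃=6  ✓
Σlᵢ = 12 ⇒ even  ✓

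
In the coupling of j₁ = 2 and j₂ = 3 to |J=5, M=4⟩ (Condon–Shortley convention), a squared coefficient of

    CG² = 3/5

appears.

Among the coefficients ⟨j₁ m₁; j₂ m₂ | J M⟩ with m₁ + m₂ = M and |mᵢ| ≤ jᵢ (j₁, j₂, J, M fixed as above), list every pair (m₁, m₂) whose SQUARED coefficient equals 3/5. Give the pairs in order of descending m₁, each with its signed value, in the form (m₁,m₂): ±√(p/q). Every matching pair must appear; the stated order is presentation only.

(2,2): +√(3/5)

Admissible pairs with m₁+m₂ = M = 4: (1,3), (2,2)
  (m₁,m₂)=(2,2): CG² = 3/5, CG = +√(3/5)   ← matches the target
  (m₁,m₂)=(1,3): CG² = 2/5, CG = +√(2/5)
Pairs with CG² = 3/5: (2,2): +√(3/5)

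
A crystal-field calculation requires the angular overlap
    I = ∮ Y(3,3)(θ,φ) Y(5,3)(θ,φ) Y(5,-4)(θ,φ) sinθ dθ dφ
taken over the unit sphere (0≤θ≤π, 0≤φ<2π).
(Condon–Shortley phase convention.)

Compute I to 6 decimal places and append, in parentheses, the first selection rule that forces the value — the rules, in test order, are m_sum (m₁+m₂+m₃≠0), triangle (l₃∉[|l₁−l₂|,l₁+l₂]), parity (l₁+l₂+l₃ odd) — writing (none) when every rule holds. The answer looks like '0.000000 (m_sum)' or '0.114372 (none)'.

0.000000 (m_sum)

Σmᵢ = 2 ≠ 0, so the φ-integral vanishes; I = 0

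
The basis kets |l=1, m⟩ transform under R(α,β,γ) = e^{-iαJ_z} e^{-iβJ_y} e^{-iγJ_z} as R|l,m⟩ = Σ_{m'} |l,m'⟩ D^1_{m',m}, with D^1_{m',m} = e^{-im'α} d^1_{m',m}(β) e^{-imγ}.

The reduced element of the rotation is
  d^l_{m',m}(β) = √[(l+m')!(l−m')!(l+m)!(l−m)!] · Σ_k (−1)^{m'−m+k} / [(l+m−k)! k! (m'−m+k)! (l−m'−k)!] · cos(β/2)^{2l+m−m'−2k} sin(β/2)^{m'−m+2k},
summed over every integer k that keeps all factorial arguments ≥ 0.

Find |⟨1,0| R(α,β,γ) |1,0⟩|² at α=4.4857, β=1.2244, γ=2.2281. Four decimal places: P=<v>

D^1_{0,0}(4.4857,1.2244,2.2281) = e^{-i·0·4.4857}·d^1_{0,0}(1.2244)·e^{-i·0·2.2281}. Compute d first:
c=cos(1.224400/2)=0.818386, s=sin(1.224400/2)=0.574669; N=√[1·1·1·1]=1.000000
The bounds max(0,m−m')=0 and min(l+m,l−m')=1 give 2 terms
  k=0: (−1)^0·1.0000/(1)·0.8184^2·0.5747^0 = +0.669755
  k=1: (−1)^1·1.0000/(1)·0.8184^0·0.5747^2 = -0.330245
d^1_{0,0}(1.2244) = +0.669755 -0.330245 = +0.339510
|D^1_{0,0}|² = |d^1_{0,0}(β)|² = (+0.339510)² = 0.115267 (the z-rotation phases have unit modulus)

P=0.1153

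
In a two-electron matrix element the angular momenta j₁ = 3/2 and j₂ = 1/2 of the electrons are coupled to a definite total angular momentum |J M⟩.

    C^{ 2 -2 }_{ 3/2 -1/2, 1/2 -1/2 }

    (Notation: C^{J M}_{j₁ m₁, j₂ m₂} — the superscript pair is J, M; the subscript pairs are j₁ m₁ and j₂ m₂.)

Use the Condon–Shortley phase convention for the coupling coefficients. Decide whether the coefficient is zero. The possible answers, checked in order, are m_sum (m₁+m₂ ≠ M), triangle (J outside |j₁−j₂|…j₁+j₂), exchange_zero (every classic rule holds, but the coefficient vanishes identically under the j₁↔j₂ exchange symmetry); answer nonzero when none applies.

m-sum: m₁+m₂ = -1/2+(-1/2) = -1, M = -2  ✗ ⇒ coefficient is 0

m_sum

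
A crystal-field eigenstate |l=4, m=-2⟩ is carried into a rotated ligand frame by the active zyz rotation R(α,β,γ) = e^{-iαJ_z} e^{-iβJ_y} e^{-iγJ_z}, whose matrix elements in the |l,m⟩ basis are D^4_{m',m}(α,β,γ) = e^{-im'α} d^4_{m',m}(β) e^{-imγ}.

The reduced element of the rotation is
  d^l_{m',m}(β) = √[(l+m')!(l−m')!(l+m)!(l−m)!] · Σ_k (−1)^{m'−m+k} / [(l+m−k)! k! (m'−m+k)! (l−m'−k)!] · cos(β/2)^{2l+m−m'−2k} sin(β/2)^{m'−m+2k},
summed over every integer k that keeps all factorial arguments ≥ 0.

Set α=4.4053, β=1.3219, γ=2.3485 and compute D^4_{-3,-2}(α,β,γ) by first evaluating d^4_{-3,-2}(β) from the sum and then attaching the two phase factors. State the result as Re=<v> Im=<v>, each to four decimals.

Re=-0.2117 Im=0.2878

Split into d^4_{-3,-2}(β=1.3219) × two z-phases.
c=cos(1.321900/2)=0.789409, s=sin(1.321900/2)=0.613867; N=√[1·5040·2·720]=2693.993318
The bounds max(0,m−m')=1 and min(l+m,l−m')=2 give 2 terms
  k=1: (−1)^0·2693.9933/(720)·0.7894^7·0.6139^1 = +0.438788
  k=2: (−1)^1·2693.9933/(240)·0.7894^5·0.6139^3 = -0.796012
d^4_{-3,-2}(1.3219) = +0.438788 -0.796012 = -0.357225
Phases: e^{-i·(-3)·4.4053}=+0.796369+0.604812i, e^{-i·(-2)·2.3485}=-0.015388-0.999882i ⇒ D=-0.211650+0.287773i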